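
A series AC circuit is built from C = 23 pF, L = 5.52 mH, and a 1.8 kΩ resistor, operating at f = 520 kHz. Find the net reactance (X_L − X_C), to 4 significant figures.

4728 Ω

ω = 2πf = 3.267e+06 rad/s
X_L = ωL = 18040 Ω
X_C = 1/(ωC) = 13310 Ω
X = 18040 − 13310 = 4728 Ω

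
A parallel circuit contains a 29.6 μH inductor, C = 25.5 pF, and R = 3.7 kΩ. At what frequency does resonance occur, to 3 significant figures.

5.79 MHz

ω₀ = 1/√(LC) = 1/√(2.96e-05 × 2.55e-11) = 3.64e+07 rad/s
f₀ = ω₀/(2π) = 5.79 MHz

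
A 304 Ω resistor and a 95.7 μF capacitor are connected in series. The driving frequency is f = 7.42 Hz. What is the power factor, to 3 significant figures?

0.805

ω = 2πf = 46.62 rad/s
X_C = 1/(ωC) = 224 Ω
Z = 304 − j224 Ω
|Z| = √(304² + 224²) = 378 Ω
∠Z = arctan(-224/304) = -36.4°
cos φ = cos(-36.4°) = 0.805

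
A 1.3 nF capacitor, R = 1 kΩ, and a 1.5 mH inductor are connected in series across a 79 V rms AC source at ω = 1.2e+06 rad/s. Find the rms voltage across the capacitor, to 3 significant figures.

33.1 V

X_L = ωL = 1800 Ω
X_C = 1/(ωC) = 641 Ω
Net reactance X = X_L − X_C = 1160 Ω
Z = 1000 + j1160 Ω
|Z| = √(1000² + 1160²) = 1530 Ω
I = V/|Z| = 51.6 mA
V_C = I·|Z_C| = 0.0516 × 641 = 33.1 V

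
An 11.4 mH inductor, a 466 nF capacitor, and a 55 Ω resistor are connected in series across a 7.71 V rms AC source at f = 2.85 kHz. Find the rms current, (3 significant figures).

76.6 mA

ω = 2πf = 17910 rad/s
X_L = ωL = 204 Ω
X_C = 1/(ωC) = 120 Ω
Net reactance X = X_L − X_C = 84.3 Ω
Z = 55.0 + j84.3 Ω
|Z| = √(55.0² + 84.3²) = 101 Ω
I = V/|Z| = 7.71/101 = 76.6 mA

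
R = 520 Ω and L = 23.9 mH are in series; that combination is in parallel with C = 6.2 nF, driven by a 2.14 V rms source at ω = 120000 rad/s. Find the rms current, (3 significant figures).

880 μA

X_L = ωL = 2870 Ω
X_C = 1/(ωC) = 1340 Ω
Branch 1 (R+jX_L): Z₁ = 520 + j2870 Ω, |Z₁| = 2910 Ω
Branch 2 (−jX_C): Z₂ = −j1340 Ω
Parallel: Z = Z₁Z₂/(Z₁+Z₂), |Z| = 2430 Ω, ∠Z = -81.4°
I = V/|Z| = 2.14/2430 = 880 μA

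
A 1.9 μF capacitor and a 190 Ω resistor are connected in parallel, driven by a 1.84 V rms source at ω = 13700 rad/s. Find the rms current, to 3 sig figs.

48.9 mA

X_C = 1/(ωC) = 38.4 Ω
Parallel: admittances add. Y = 1/R + jωC
Y = (0.00526 + j0.0260) S
|Y| = 0.0266 S → |Z| = 1/|Y| = 37.7 Ω, ∠Z = −∠Y = -78.6°
I = V/|Z| = 1.84/37.7 = 48.9 mA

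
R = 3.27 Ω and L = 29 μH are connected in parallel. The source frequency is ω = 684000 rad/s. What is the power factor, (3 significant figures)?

X_L = ωL = 19.8 Ω
Parallel: admittances add. Y = 1/R + 1/(jωL)
Y = (0.306 − j0.0504) S
|Y| = 0.310 S → |Z| = 1/|Y| = 3.23 Ω, ∠Z = −∠Y = 9.36°
cos φ = cos(9.36°) = 0.987

0.987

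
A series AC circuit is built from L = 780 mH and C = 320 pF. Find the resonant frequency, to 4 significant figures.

ω₀ = 1/√(LC) = 1/√(0.78 × 3.2e-10) = 63300 rad/s
f₀ = ω₀/(2π) = 10.07 kHz

10.07 kHz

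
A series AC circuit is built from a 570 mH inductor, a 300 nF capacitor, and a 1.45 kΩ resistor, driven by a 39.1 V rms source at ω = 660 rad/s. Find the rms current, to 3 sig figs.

X_L = ωL = 376 Ω
X_C = 1/(ωC) = 5050 Ω
Net reactance X = X_L − X_C = -4670 Ω
Z = 1450 − j4670 Ω
|Z| = √(1450² + 4670²) = 4890 Ω
I = V/|Z| = 39.1/4890 = 7.99 mA

7.99 mA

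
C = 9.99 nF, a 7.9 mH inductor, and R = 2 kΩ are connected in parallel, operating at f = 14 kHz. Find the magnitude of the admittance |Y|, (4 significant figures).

750.9 μS

ω = 2πf = 87960 rad/s
X_L = ωL = 694.9 Ω
X_C = 1/(ωC) = 1138 Ω
Parallel: admittances add. Y = 1/R + 1/(jωL) + jωC
Y = (0.0005000 − j0.0005602) S
|Y| = 0.0007509 S → |Z| = 1/|Y| = 1332 Ω, ∠Z = −∠Y = 48.25°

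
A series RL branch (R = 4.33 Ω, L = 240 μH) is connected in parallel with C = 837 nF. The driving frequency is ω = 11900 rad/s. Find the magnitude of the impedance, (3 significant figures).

5.33 Ω

X_L = ωL = 2.86 Ω
X_C = 1/(ωC) = 100 Ω
Branch 1 (R+jX_L): Z₁ = 4.33 + j2.86 Ω, |Z₁| = 5.19 Ω
Branch 2 (−jX_C): Z₂ = −j100 Ω
Parallel: Z = Z₁Z₂/(Z₁+Z₂), |Z| = 5.33 Ω, ∠Z = 30.9°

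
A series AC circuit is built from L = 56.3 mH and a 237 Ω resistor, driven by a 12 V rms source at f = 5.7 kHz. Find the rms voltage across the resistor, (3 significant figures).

1.40 V

ω = 2πf = 35810 rad/s
X_L = ωL = 2020 Ω
Z = 237 + j2020 Ω
|Z| = √(237² + 2020²) = 2030 Ω
I = V/|Z| = 5.91 mA
V_R = I·|Z_R| = 0.00591 × 237 = 1.40 V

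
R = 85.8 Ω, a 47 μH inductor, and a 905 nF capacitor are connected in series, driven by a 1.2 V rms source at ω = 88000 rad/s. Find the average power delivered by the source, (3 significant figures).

X_L = ωL = 4.14 Ω
X_C = 1/(ωC) = 12.6 Ω
Net reactance X = X_L − X_C = -8.42 Ω
Z = 85.8 − j8.42 Ω
|Z| = √(85.8² + 8.42²) = 86.2 Ω
∠Z = arctan(-8.42/85.8) = -5.61°
I = V/|Z| = 13.9 mA
P = VI cos φ = 1.2 × 0.0139 × cos(-5.61°) = 16.6 mW

16.6 mW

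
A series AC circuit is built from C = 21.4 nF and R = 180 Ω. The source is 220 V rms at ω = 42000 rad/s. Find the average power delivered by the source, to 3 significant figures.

6.86 W

X_C = 1/(ωC) = 1110 Ω
Z = 180 − j1110 Ω
|Z| = √(180² + 1110²) = 1130 Ω
∠Z = arctan(-1110/180) = -80.8°
I = V/|Z| = 195 mA
P = VI cos φ = 220 × 0.195 × cos(-80.8°) = 6.86 W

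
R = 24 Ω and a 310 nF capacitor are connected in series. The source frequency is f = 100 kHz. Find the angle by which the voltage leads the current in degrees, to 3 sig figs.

-12.1°

ω = 2πf = 628300 rad/s
X_C = 1/(ωC) = 5.13 Ω
Z = 24.0 − j5.13 Ω
|Z| = √(24.0² + 5.13²) = 24.5 Ω
∠Z = arctan(-5.13/24.0) = -12.1°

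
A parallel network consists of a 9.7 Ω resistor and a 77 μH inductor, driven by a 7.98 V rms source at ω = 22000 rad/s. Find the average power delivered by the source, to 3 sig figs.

X_L = ωL = 1.69 Ω
Parallel: admittances add. Y = 1/R + 1/(jωL)
Y = (0.103 − j0.590) S
|Y| = 0.599 S → |Z| = 1/|Y| = 1.67 Ω, ∠Z = −∠Y = 80.1°
I = V/|Z| = 4.78 A
P = VI cos φ = 7.98 × 4.78 × cos(80.1°) = 6.56 W

6.56 W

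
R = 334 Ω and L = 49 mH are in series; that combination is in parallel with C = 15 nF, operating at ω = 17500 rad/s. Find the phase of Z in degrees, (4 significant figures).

62.26°

X_L = ωL = 857.5 Ω
X_C = 1/(ωC) = 3810 Ω
Branch 1 (R+jX_L): Z₁ = 334.0 + j857.5 Ω, |Z₁| = 920.3 Ω
Branch 2 (−jX_C): Z₂ = −j3810 Ω
Parallel: Z = Z₁Z₂/(Z₁+Z₂), |Z| = 1180 Ω, ∠Z = 62.26°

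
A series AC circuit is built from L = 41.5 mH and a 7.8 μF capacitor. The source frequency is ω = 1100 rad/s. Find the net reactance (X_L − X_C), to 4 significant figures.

X_L = ωL = 45.65 Ω
X_C = 1/(ωC) = 116.6 Ω
X = 45.65 − 116.6 = -70.90 Ω

-70.90 Ω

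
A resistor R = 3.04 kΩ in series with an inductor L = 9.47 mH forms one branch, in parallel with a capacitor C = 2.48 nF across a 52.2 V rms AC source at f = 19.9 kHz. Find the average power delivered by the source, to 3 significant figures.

778 mW

ω = 2πf = 125000 rad/s
X_L = ωL = 1180 Ω
X_C = 1/(ωC) = 3220 Ω
Branch 1 (R+jX_L): Z₁ = 3040 + j1180 Ω, |Z₁| = 3260 Ω
Branch 2 (−jX_C): Z₂ = −j3220 Ω
Parallel: Z = Z₁Z₂/(Z₁+Z₂), |Z| = 2870 Ω, ∠Z = -34.8°
I = V/|Z| = 18.2 mA
P = VI cos φ = 52.2 × 0.0182 × cos(-34.8°) = 778 mW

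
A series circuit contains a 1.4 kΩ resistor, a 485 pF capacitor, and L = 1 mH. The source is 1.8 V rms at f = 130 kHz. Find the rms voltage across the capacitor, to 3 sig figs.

ω = 2πf = 816800 rad/s
X_L = ωL = 817 Ω
X_C = 1/(ωC) = 2520 Ω
Net reactance X = X_L − X_C = -1710 Ω
Z = 1400 − j1710 Ω
|Z| = √(1400² + 1710²) = 2210 Ω
I = V/|Z| = 815 μA
V_C = I·|Z_C| = 0.000815 × 2520 = 2.06 V

2.06 V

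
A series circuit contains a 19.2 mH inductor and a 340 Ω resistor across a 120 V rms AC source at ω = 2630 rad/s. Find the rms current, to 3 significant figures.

X_L = ωL = 50.5 Ω
Z = 340 + j50.5 Ω
|Z| = √(340² + 50.5²) = 344 Ω
I = V/|Z| = 120/344 = 349 mA

349 mA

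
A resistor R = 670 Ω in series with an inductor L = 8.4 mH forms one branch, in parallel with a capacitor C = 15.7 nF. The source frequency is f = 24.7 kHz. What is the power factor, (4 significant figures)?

0.1680

ω = 2πf = 155200 rad/s
X_L = ωL = 1304 Ω
X_C = 1/(ωC) = 410.4 Ω
Branch 1 (R+jX_L): Z₁ = 670.0 + j1304 Ω, |Z₁| = 1466 Ω
Branch 2 (−jX_C): Z₂ = −j410.4 Ω
Parallel: Z = Z₁Z₂/(Z₁+Z₂), |Z| = 538.8 Ω, ∠Z = -80.33°
cos φ = cos(-80.33°) = 0.1680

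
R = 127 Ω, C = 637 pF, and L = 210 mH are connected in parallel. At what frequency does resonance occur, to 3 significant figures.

ω₀ = 1/√(LC) = 1/√(0.21 × 6.37e-10) = 86460 rad/s
f₀ = ω₀/(2π) = 13.8 kHz

13.8 kHz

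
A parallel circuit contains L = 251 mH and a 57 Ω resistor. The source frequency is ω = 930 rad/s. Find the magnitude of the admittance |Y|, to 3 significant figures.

X_L = ωL = 233 Ω
Parallel: admittances add. Y = 1/R + 1/(jωL)
Y = (0.0175 − j0.00428) S
|Y| = 0.0181 S → |Z| = 1/|Y| = 55.4 Ω, ∠Z = −∠Y = 13.7°

18.1 mS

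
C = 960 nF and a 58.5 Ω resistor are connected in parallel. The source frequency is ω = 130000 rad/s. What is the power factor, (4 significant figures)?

0.1357

X_C = 1/(ωC) = 8.013 Ω
Parallel: admittances add. Y = 1/R + jωC
Y = (0.01709 + j0.1248) S
|Y| = 0.1260 S → |Z| = 1/|Y| = 7.939 Ω, ∠Z = −∠Y = -82.20°
cos φ = cos(-82.20°) = 0.1357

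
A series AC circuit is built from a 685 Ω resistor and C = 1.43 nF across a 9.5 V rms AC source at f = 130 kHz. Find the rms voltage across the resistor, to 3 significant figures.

5.94 V

ω = 2πf = 816800 rad/s
X_C = 1/(ωC) = 856 Ω
Z = 685 − j856 Ω
|Z| = √(685² + 856²) = 1100 Ω
I = V/|Z| = 8.66 mA
V_R = I·|Z_R| = 0.00866 × 685 = 5.94 V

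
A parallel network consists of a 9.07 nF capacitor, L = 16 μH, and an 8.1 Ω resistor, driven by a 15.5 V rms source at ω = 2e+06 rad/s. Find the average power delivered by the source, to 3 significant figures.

X_L = ωL = 32.0 Ω
X_C = 1/(ωC) = 55.1 Ω
Parallel: admittances add. Y = 1/R + 1/(jωL) + jωC
Y = (0.123 − j0.0131) S
|Y| = 0.124 S → |Z| = 1/|Y| = 8.05 Ω, ∠Z = −∠Y = 6.06°
I = V/|Z| = 1.92 A
P = VI cos φ = 15.5 × 1.92 × cos(6.06°) = 29.7 W

29.7 W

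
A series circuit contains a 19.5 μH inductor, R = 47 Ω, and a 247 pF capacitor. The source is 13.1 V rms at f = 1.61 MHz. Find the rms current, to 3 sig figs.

ω = 2πf = 1.012e+07 rad/s
X_L = ωL = 197 Ω
X_C = 1/(ωC) = 400 Ω
Net reactance X = X_L − X_C = -203 Ω
Z = 47.0 − j203 Ω
|Z| = √(47.0² + 203²) = 208 Ω
I = V/|Z| = 13.1/208 = 62.9 mA

62.9 mA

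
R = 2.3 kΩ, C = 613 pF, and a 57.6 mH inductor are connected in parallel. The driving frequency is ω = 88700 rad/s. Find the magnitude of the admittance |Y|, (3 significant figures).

457 μS

X_L = ωL = 5110 Ω
X_C = 1/(ωC) = 18400 Ω
Parallel: admittances add. Y = 1/R + 1/(jωL) + jωC
Y = (0.000435 − j0.000141) S
|Y| = 0.000457 S → |Z| = 1/|Y| = 2190 Ω, ∠Z = −∠Y = 18.0°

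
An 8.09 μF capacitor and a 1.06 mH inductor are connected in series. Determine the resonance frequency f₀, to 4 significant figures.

ω₀ = 1/√(LC) = 1/√(0.00106 × 8.09e-06) = 10800 rad/s
f₀ = ω₀/(2π) = 1.719 kHz

1.719 kHz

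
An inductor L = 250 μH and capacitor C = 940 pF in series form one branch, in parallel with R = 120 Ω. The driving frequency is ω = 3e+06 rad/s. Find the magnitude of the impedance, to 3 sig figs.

115 Ω

X_L = ωL = 750 Ω
X_C = 1/(ωC) = 355 Ω
Branch 1: Z₁ = R = 120 Ω
Branch 2 (series LC): Z₂ = j(X_L − X_C) = j395 Ω
Parallel: Z = Z₁Z₂/(Z₁+Z₂), |Z| = 115 Ω, ∠Z = 16.9°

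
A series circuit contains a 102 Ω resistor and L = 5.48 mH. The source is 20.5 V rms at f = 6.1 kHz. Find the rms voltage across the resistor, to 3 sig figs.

8.96 V

ω = 2πf = 38330 rad/s
X_L = ωL = 210 Ω
Z = 102 + j210 Ω
|Z| = √(102² + 210²) = 233 Ω
I = V/|Z| = 87.8 mA
V_R = I·|Z_R| = 0.0878 × 102 = 8.96 V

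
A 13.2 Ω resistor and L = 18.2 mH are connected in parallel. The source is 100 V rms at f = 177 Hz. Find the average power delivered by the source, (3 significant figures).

758 W

ω = 2πf = 1112 rad/s
X_L = ωL = 20.2 Ω
Parallel: admittances add. Y = 1/R + 1/(jωL)
Y = (0.0758 − j0.0494) S
|Y| = 0.0904 S → |Z| = 1/|Y| = 11.1 Ω, ∠Z = −∠Y = 33.1°
I = V/|Z| = 9.04 A
P = VI cos φ = 100 × 9.04 × cos(33.1°) = 758 W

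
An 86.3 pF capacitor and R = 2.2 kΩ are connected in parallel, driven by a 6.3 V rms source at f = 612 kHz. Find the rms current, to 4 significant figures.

3.546 mA

ω = 2πf = 3.845e+06 rad/s
X_C = 1/(ωC) = 3013 Ω
Parallel: admittances add. Y = 1/R + jωC
Y = (0.0004545 + j0.0003319) S
|Y| = 0.0005628 S → |Z| = 1/|Y| = 1777 Ω, ∠Z = −∠Y = -36.13°
I = V/|Z| = 6.3/1777 = 3.546 mA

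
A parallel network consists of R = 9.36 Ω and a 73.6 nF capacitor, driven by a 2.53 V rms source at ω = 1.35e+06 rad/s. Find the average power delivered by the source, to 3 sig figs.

X_C = 1/(ωC) = 10.1 Ω
Parallel: admittances add. Y = 1/R + jωC
Y = (0.107 + j0.0994) S
|Y| = 0.146 S → |Z| = 1/|Y| = 6.85 Ω, ∠Z = −∠Y = -42.9°
I = V/|Z| = 369 mA
P = VI cos φ = 2.53 × 0.369 × cos(-42.9°) = 684 mW

684 mW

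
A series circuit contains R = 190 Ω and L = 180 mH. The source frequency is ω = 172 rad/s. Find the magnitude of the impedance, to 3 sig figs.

X_L = ωL = 31.0 Ω
Z = 190 + j31.0 Ω
|Z| = √(190² + 31.0²) = 193 Ω

193 Ω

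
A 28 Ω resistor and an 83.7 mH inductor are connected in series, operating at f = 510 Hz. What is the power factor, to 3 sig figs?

ω = 2πf = 3204 rad/s
X_L = ωL = 268 Ω
Z = 28.0 + j268 Ω
|Z| = √(28.0² + 268²) = 270 Ω
∠Z = arctan(268/28.0) = 84.0°
cos φ = cos(84.0°) = 0.104

0.104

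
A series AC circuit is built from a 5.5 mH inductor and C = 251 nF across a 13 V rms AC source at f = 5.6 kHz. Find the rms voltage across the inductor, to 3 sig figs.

31.3 V

ω = 2πf = 35190 rad/s
X_L = ωL = 194 Ω
X_C = 1/(ωC) = 113 Ω
Net reactance X = X_L − X_C = 80.3 Ω
Z = j80.3 Ω
|Z| = √(0² + 80.3²) = 80.3 Ω
I = V/|Z| = 162 mA
V_L = I·|Z_L| = 0.162 × 194 = 31.3 V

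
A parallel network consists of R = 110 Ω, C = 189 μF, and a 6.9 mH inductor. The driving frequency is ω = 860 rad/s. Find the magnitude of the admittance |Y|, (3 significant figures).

10.9 mS

X_L = ωL = 5.93 Ω
X_C = 1/(ωC) = 6.15 Ω
Parallel: admittances add. Y = 1/R + 1/(jωL) + jωC
Y = (0.00909 − j0.00598) S
|Y| = 0.0109 S → |Z| = 1/|Y| = 91.9 Ω, ∠Z = −∠Y = 33.3°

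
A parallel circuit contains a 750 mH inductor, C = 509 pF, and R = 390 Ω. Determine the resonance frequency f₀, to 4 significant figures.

8.146 kHz

ω₀ = 1/√(LC) = 1/√(0.75 × 5.09e-10) = 51180 rad/s
f₀ = ω₀/(2π) = 8.146 kHz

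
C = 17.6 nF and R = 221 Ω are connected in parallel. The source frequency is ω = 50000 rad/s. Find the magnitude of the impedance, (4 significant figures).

216.9 Ω

X_C = 1/(ωC) = 1136 Ω
Parallel: admittances add. Y = 1/R + jωC
Y = (0.004525 + j0.0008800) S
|Y| = 0.004610 S → |Z| = 1/|Y| = 216.9 Ω, ∠Z = −∠Y = -11.01°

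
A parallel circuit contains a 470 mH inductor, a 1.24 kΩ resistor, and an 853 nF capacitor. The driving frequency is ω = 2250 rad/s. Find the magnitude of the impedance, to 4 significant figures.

X_L = ωL = 1058 Ω
X_C = 1/(ωC) = 521.0 Ω
Parallel: admittances add. Y = 1/R + 1/(jωL) + jωC
Y = (0.0008065 + j0.0009736) S
|Y| = 0.001264 S → |Z| = 1/|Y| = 791.0 Ω, ∠Z = −∠Y = -50.37°

791.0 Ω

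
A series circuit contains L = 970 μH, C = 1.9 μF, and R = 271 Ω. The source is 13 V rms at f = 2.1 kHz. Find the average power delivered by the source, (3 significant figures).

617 mW

ω = 2πf = 13190 rad/s
X_L = ωL = 12.8 Ω
X_C = 1/(ωC) = 39.9 Ω
Net reactance X = X_L − X_C = -27.1 Ω
Z = 271 − j27.1 Ω
|Z| = √(271² + 27.1²) = 272 Ω
∠Z = arctan(-27.1/271) = -5.71°
I = V/|Z| = 47.7 mA
P = VI cos φ = 13 × 0.0477 × cos(-5.71°) = 617 mW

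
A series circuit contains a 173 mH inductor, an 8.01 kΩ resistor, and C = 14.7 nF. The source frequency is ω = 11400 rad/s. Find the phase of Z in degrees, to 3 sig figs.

X_L = ωL = 1970 Ω
X_C = 1/(ωC) = 5970 Ω
Net reactance X = X_L − X_C = -4000 Ω
Z = 8010 − j4000 Ω
|Z| = √(8010² + 4000²) = 8950 Ω
∠Z = arctan(-4000/8010) = -26.5°

-26.5°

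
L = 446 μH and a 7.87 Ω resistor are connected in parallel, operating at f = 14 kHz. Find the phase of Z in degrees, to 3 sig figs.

ω = 2πf = 87960 rad/s
X_L = ωL = 39.2 Ω
Parallel: admittances add. Y = 1/R + 1/(jωL)
Y = (0.127 − j0.0255) S
|Y| = 0.130 S → |Z| = 1/|Y| = 7.72 Ω, ∠Z = −∠Y = 11.3°

11.3°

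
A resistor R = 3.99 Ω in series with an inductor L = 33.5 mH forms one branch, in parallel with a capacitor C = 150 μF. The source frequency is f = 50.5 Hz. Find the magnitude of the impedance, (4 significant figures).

21.45 Ω

ω = 2πf = 317.3 rad/s
X_L = ωL = 10.63 Ω
X_C = 1/(ωC) = 21.01 Ω
Branch 1 (R+jX_L): Z₁ = 3.990 + j10.63 Ω, |Z₁| = 11.35 Ω
Branch 2 (−jX_C): Z₂ = −j21.01 Ω
Parallel: Z = Z₁Z₂/(Z₁+Z₂), |Z| = 21.45 Ω, ∠Z = 48.40°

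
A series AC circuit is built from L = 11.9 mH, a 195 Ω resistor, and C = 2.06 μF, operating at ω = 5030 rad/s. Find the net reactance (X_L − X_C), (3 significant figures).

-36.7 Ω

X_L = ωL = 59.9 Ω
X_C = 1/(ωC) = 96.5 Ω
X = 59.9 − 96.5 = -36.7 Ω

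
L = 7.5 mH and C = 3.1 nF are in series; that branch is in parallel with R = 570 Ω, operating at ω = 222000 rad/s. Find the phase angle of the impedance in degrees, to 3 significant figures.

69.6°

X_L = ωL = 1660 Ω
X_C = 1/(ωC) = 1450 Ω
Branch 1: Z₁ = R = 570 Ω
Branch 2 (series LC): Z₂ = j(X_L − X_C) = j212 Ω
Parallel: Z = Z₁Z₂/(Z₁+Z₂), |Z| = 199 Ω, ∠Z = 69.6°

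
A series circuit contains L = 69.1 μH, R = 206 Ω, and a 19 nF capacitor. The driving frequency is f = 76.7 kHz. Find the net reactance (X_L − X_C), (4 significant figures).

ω = 2πf = 481900 rad/s
X_L = ωL = 33.30 Ω
X_C = 1/(ωC) = 109.2 Ω
X = 33.30 − 109.2 = -75.91 Ω

-75.91 Ω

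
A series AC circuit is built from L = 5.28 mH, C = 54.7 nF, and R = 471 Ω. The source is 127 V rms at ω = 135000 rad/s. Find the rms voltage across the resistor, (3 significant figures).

X_L = ωL = 713 Ω
X_C = 1/(ωC) = 135 Ω
Net reactance X = X_L − X_C = 577 Ω
Z = 471 + j577 Ω
|Z| = √(471² + 577²) = 745 Ω
I = V/|Z| = 170 mA
V_R = I·|Z_R| = 0.170 × 471 = 80.3 V

80.3 V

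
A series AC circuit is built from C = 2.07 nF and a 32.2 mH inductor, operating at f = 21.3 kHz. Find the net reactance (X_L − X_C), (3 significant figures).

ω = 2πf = 133800 rad/s
X_L = ωL = 4310 Ω
X_C = 1/(ωC) = 3610 Ω
X = 4310 − 3610 = 700 Ω

700 Ω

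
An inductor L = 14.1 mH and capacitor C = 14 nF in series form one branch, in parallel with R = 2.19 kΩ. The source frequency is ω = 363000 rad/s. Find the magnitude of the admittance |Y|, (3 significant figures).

X_L = ωL = 5120 Ω
X_C = 1/(ωC) = 197 Ω
Branch 1: Z₁ = R = 2190 Ω
Branch 2 (series LC): Z₂ = j(X_L − X_C) = j4920 Ω
Parallel: Z = Z₁Z₂/(Z₁+Z₂), |Z| = 2000 Ω, ∠Z = 24.0°
|Y| = 1/|Z| = 500 μS

500 μS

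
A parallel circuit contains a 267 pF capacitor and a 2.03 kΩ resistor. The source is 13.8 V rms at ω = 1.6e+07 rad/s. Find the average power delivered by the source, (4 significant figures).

X_C = 1/(ωC) = 234.1 Ω
Parallel: admittances add. Y = 1/R + jωC
Y = (0.0004926 + j0.004272) S
|Y| = 0.004300 S → |Z| = 1/|Y| = 232.5 Ω, ∠Z = −∠Y = -83.42°
I = V/|Z| = 59.34 mA
P = VI cos φ = 13.8 × 0.05934 × cos(-83.42°) = 93.81 mW

93.81 mW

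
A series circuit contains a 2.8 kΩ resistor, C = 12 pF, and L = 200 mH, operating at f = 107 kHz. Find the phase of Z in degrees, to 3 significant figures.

ω = 2πf = 672300 rad/s
X_L = ωL = 134000 Ω
X_C = 1/(ωC) = 124000 Ω
Net reactance X = X_L − X_C = 10500 Ω
Z = 2800 + j10500 Ω
|Z| = √(2800² + 10500²) = 10900 Ω
∠Z = arctan(10500/2800) = 75.1°

75.1°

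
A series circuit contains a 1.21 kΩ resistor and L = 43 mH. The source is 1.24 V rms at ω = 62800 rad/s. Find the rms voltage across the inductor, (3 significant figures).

1.13 V

X_L = ωL = 2700 Ω
Z = 1210 + j2700 Ω
|Z| = √(1210² + 2700²) = 2960 Ω
I = V/|Z| = 419 μA
V_L = I·|Z_L| = 0.000419 × 2700 = 1.13 V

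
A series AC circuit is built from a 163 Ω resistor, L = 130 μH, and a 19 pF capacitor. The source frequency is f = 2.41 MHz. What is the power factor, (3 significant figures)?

0.108

ω = 2πf = 1.514e+07 rad/s
X_L = ωL = 1970 Ω
X_C = 1/(ωC) = 3480 Ω
Net reactance X = X_L − X_C = -1510 Ω
Z = 163 − j1510 Ω
|Z| = √(163² + 1510²) = 1520 Ω
∠Z = arctan(-1510/163) = -83.8°
cos φ = cos(-83.8°) = 0.108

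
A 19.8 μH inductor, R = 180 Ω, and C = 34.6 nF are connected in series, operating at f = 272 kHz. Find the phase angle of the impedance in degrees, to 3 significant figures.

ω = 2πf = 1.709e+06 rad/s
X_L = ωL = 33.8 Ω
X_C = 1/(ωC) = 16.9 Ω
Net reactance X = X_L − X_C = 16.9 Ω
Z = 180 + j16.9 Ω
|Z| = √(180² + 16.9²) = 181 Ω
∠Z = arctan(16.9/180) = 5.37°

5.37°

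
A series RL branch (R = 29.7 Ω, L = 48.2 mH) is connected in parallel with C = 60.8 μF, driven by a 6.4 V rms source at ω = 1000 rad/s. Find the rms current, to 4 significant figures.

X_L = ωL = 48.20 Ω
X_C = 1/(ωC) = 16.45 Ω
Branch 1 (R+jX_L): Z₁ = 29.70 + j48.20 Ω, |Z₁| = 56.62 Ω
Branch 2 (−jX_C): Z₂ = −j16.45 Ω
Parallel: Z = Z₁Z₂/(Z₁+Z₂), |Z| = 21.42 Ω, ∠Z = -78.55°
I = V/|Z| = 6.4/21.42 = 298.8 mA

298.8 mA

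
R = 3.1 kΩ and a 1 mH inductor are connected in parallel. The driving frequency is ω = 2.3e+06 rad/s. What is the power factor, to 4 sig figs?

X_L = ωL = 2300 Ω
Parallel: admittances add. Y = 1/R + 1/(jωL)
Y = (0.0003226 − j0.0004348) S
|Y| = 0.0005414 S → |Z| = 1/|Y| = 1847 Ω, ∠Z = −∠Y = 53.43°
cos φ = cos(53.43°) = 0.5958

0.5958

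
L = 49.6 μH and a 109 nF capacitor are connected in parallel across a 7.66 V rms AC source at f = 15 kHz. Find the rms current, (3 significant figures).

1.56 A

ω = 2πf = 94250 rad/s
X_L = ωL = 4.67 Ω
X_C = 1/(ωC) = 97.3 Ω
Parallel: admittances add. Y = 1/(jωL) + jωC
Y = (0 − j0.204) S
|Y| = 0.204 S → |Z| = 1/|Y| = 4.91 Ω, ∠Z = −∠Y = 90.0°
I = V/|Z| = 7.66/4.91 = 1.56 A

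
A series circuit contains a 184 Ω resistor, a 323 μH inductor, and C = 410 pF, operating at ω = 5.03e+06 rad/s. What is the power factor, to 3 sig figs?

0.159

X_L = ωL = 1620 Ω
X_C = 1/(ωC) = 485 Ω
Net reactance X = X_L − X_C = 1140 Ω
Z = 184 + j1140 Ω
|Z| = √(184² + 1140²) = 1150 Ω
∠Z = arctan(1140/184) = 80.8°
cos φ = cos(80.8°) = 0.159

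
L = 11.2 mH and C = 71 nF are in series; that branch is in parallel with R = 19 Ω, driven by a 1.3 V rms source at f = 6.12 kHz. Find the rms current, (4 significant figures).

ω = 2πf = 38450 rad/s
X_L = ωL = 430.7 Ω
X_C = 1/(ωC) = 366.3 Ω
Branch 1: Z₁ = R = 19.00 Ω
Branch 2 (series LC): Z₂ = j(X_L − X_C) = j64.40 Ω
Parallel: Z = Z₁Z₂/(Z₁+Z₂), |Z| = 18.22 Ω, ∠Z = 16.44°
I = V/|Z| = 1.3/18.22 = 71.34 mA

71.34 mA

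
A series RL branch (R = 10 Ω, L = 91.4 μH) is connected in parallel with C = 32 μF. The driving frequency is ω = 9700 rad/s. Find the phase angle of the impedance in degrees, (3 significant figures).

-71.8°

X_L = ωL = 0.887 Ω
X_C = 1/(ωC) = 3.22 Ω
Branch 1 (R+jX_L): Z₁ = 10.0 + j0.887 Ω, |Z₁| = 10.0 Ω
Branch 2 (−jX_C): Z₂ = −j3.22 Ω
Parallel: Z = Z₁Z₂/(Z₁+Z₂), |Z| = 3.15 Ω, ∠Z = -71.8°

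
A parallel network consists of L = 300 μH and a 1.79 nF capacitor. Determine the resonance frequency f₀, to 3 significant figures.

ω₀ = 1/√(LC) = 1/√(0.0003 × 1.79e-09) = 1.365e+06 rad/s
f₀ = ω₀/(2π) = 217 kHz

217 kHz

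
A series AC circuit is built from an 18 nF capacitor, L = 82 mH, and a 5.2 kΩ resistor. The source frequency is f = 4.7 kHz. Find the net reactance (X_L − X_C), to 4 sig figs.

ω = 2πf = 29530 rad/s
X_L = ωL = 2422 Ω
X_C = 1/(ωC) = 1881 Ω
X = 2422 − 1881 = 540.3 Ω

540.3 Ω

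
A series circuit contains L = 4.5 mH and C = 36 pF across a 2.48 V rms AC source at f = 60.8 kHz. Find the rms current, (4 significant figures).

34.93 μA

ω = 2πf = 382000 rad/s
X_L = ωL = 1719 Ω
X_C = 1/(ωC) = 72710 Ω
Net reactance X = X_L − X_C = -70990 Ω
Z = − j70990 Ω
|Z| = √(0² + 70990²) = 70990 Ω
I = V/|Z| = 2.48/70990 = 34.93 μA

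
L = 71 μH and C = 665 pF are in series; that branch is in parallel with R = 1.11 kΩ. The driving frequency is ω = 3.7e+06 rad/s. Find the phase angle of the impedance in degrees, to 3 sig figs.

-82.6°

X_L = ωL = 263 Ω
X_C = 1/(ωC) = 406 Ω
Branch 1: Z₁ = R = 1110 Ω
Branch 2 (series LC): Z₂ = j(X_L − X_C) = −j144 Ω
Parallel: Z = Z₁Z₂/(Z₁+Z₂), |Z| = 143 Ω, ∠Z = -82.6°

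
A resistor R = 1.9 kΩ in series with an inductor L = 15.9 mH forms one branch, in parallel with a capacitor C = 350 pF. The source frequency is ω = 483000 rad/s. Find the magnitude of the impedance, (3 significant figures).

18000 Ω

X_L = ωL = 7680 Ω
X_C = 1/(ωC) = 5920 Ω
Branch 1 (R+jX_L): Z₁ = 1900 + j7680 Ω, |Z₁| = 7910 Ω
Branch 2 (−jX_C): Z₂ = −j5920 Ω
Parallel: Z = Z₁Z₂/(Z₁+Z₂), |Z| = 18000 Ω, ∠Z = -56.8°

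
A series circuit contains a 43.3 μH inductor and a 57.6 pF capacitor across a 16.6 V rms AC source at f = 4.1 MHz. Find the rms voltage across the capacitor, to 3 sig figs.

25.3 V

ω = 2πf = 2.576e+07 rad/s
X_L = ωL = 1120 Ω
X_C = 1/(ωC) = 674 Ω
Net reactance X = X_L − X_C = 442 Ω
Z = j442 Ω
|Z| = √(0² + 442²) = 442 Ω
I = V/|Z| = 37.6 mA
V_C = I·|Z_C| = 0.0376 × 674 = 25.3 V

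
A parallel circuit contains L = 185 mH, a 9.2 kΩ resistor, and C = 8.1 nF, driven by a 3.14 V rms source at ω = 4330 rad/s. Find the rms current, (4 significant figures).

X_L = ωL = 801.0 Ω
X_C = 1/(ωC) = 28510 Ω
Parallel: admittances add. Y = 1/R + 1/(jωL) + jωC
Y = (0.0001087 − j0.001213) S
|Y| = 0.001218 S → |Z| = 1/|Y| = 820.9 Ω, ∠Z = −∠Y = 84.88°
I = V/|Z| = 3.14/820.9 = 3.825 mA

3.825 mA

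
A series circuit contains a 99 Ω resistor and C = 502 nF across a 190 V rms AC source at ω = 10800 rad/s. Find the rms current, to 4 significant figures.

X_C = 1/(ωC) = 184.4 Ω
Z = 99.00 − j184.4 Ω
|Z| = √(99.00² + 184.4²) = 209.3 Ω
I = V/|Z| = 190/209.3 = 907.6 mA

907.6 mA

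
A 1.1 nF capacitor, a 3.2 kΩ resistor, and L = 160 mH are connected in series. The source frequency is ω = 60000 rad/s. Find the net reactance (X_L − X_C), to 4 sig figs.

X_L = ωL = 9600 Ω
X_C = 1/(ωC) = 15150 Ω
X = 9600 − 15150 = -5552 Ω

-5552 Ω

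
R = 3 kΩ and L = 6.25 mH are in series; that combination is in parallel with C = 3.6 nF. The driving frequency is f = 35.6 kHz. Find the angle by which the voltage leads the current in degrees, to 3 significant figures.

ω = 2πf = 223700 rad/s
X_L = ωL = 1400 Ω
X_C = 1/(ωC) = 1240 Ω
Branch 1 (R+jX_L): Z₁ = 3000 + j1400 Ω, |Z₁| = 3310 Ω
Branch 2 (−jX_C): Z₂ = −j1240 Ω
Parallel: Z = Z₁Z₂/(Z₁+Z₂), |Z| = 1370 Ω, ∠Z = -68.0°

-68.0°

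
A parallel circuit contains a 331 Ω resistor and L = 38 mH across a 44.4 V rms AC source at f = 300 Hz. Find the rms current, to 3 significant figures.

634 mA

ω = 2πf = 1885 rad/s
X_L = ωL = 71.6 Ω
Parallel: admittances add. Y = 1/R + 1/(jωL)
Y = (0.00302 − j0.0140) S
|Y| = 0.0143 S → |Z| = 1/|Y| = 70.0 Ω, ∠Z = −∠Y = 77.8°
I = V/|Z| = 44.4/70.0 = 634 mA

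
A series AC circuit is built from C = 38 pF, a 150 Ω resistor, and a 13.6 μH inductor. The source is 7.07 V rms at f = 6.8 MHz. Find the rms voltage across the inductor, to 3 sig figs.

ω = 2πf = 4.273e+07 rad/s
X_L = ωL = 581 Ω
X_C = 1/(ωC) = 616 Ω
Net reactance X = X_L − X_C = -34.9 Ω
Z = 150 − j34.9 Ω
|Z| = √(150² + 34.9²) = 154 Ω
I = V/|Z| = 45.9 mA
V_L = I·|Z_L| = 0.0459 × 581 = 26.7 V

26.7 V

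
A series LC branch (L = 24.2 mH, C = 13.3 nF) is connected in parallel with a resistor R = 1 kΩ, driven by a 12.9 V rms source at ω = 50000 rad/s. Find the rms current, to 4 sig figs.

45.77 mA

X_L = ωL = 1210 Ω
X_C = 1/(ωC) = 1504 Ω
Branch 1: Z₁ = R = 1000 Ω
Branch 2 (series LC): Z₂ = j(X_L − X_C) = −j293.8 Ω
Parallel: Z = Z₁Z₂/(Z₁+Z₂), |Z| = 281.8 Ω, ∠Z = -73.63°
I = V/|Z| = 12.9/281.8 = 45.77 mA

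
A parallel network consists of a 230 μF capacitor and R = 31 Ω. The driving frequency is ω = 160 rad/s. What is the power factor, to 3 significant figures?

0.659

X_C = 1/(ωC) = 27.2 Ω
Parallel: admittances add. Y = 1/R + jωC
Y = (0.0323 + j0.0368) S
|Y| = 0.0489 S → |Z| = 1/|Y| = 20.4 Ω, ∠Z = −∠Y = -48.8°
cos φ = cos(-48.8°) = 0.659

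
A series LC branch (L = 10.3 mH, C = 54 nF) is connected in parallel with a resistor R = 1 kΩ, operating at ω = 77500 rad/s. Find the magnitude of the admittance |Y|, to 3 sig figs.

2.05 mS

X_L = ωL = 798 Ω
X_C = 1/(ωC) = 239 Ω
Branch 1: Z₁ = R = 1000 Ω
Branch 2 (series LC): Z₂ = j(X_L − X_C) = j559 Ω
Parallel: Z = Z₁Z₂/(Z₁+Z₂), |Z| = 488 Ω, ∠Z = 60.8°
|Y| = 1/|Z| = 2.05 mS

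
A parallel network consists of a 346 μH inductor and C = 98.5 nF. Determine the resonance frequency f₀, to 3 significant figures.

27.3 kHz

ω₀ = 1/√(LC) = 1/√(0.000346 × 9.85e-08) = 171300 rad/s
f₀ = ω₀/(2π) = 27.3 kHz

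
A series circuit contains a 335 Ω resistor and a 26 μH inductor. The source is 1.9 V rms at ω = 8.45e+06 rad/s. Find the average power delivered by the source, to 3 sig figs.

7.54 mW

X_L = ωL = 220 Ω
Z = 335 + j220 Ω
|Z| = √(335² + 220²) = 401 Ω
∠Z = arctan(220/335) = 33.3°
I = V/|Z| = 4.74 mA
P = VI cos φ = 1.9 × 0.00474 × cos(33.3°) = 7.54 mW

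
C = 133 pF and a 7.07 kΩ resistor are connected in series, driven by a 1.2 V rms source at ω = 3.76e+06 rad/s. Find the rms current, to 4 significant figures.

163.3 μA

X_C = 1/(ωC) = 2000 Ω
Z = 7070 − j2000 Ω
|Z| = √(7070² + 2000²) = 7347 Ω
I = V/|Z| = 1.2/7347 = 163.3 μA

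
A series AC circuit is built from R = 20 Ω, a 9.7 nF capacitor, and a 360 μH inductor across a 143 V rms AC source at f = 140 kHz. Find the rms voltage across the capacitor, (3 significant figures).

83.6 V

ω = 2πf = 879600 rad/s
X_L = ωL = 317 Ω
X_C = 1/(ωC) = 117 Ω
Net reactance X = X_L − X_C = 199 Ω
Z = 20.0 + j199 Ω
|Z| = √(20.0² + 199²) = 200 Ω
I = V/|Z| = 713 mA
V_C = I·|Z_C| = 0.713 × 117 = 83.6 V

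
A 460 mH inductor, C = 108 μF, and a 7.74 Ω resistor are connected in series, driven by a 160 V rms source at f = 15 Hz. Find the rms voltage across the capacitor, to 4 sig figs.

ω = 2πf = 94.25 rad/s
X_L = ωL = 43.35 Ω
X_C = 1/(ωC) = 98.24 Ω
Net reactance X = X_L − X_C = -54.89 Ω
Z = 7.740 − j54.89 Ω
|Z| = √(7.740² + 54.89²) = 55.43 Ω
I = V/|Z| = 2.886 A
V_C = I·|Z_C| = 2.886 × 98.24 = 283.6 V

283.6 V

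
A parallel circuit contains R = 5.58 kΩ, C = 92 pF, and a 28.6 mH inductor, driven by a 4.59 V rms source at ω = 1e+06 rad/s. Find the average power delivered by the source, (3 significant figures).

3.78 mW

X_L = ωL = 28600 Ω
X_C = 1/(ωC) = 10900 Ω
Parallel: admittances add. Y = 1/R + 1/(jωL) + jωC
Y = (0.000179 + j5.7e-05) S
|Y| = 0.000188 S → |Z| = 1/|Y| = 5320 Ω, ∠Z = −∠Y = -17.7°
I = V/|Z| = 863 μA
P = VI cos φ = 4.59 × 0.000863 × cos(-17.7°) = 3.78 mW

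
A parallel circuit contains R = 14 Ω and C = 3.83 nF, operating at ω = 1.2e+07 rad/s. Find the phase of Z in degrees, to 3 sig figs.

X_C = 1/(ωC) = 21.8 Ω
Parallel: admittances add. Y = 1/R + jωC
Y = (0.0714 + j0.0460) S
|Y| = 0.0849 S → |Z| = 1/|Y| = 11.8 Ω, ∠Z = −∠Y = -32.8°

-32.8°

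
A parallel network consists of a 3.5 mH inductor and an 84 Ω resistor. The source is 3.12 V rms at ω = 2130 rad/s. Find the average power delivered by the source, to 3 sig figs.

116 mW

X_L = ωL = 7.46 Ω
Parallel: admittances add. Y = 1/R + 1/(jωL)
Y = (0.0119 − j0.134) S
|Y| = 0.135 S → |Z| = 1/|Y| = 7.43 Ω, ∠Z = −∠Y = 84.9°
I = V/|Z| = 420 mA
P = VI cos φ = 3.12 × 0.420 × cos(84.9°) = 116 mW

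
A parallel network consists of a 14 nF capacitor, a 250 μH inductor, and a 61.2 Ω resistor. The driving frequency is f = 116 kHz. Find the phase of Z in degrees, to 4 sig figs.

ω = 2πf = 728800 rad/s
X_L = ωL = 182.2 Ω
X_C = 1/(ωC) = 98.00 Ω
Parallel: admittances add. Y = 1/R + 1/(jωL) + jωC
Y = (0.01634 + j0.004716) S
|Y| = 0.01701 S → |Z| = 1/|Y| = 58.80 Ω, ∠Z = −∠Y = -16.10°

-16.10°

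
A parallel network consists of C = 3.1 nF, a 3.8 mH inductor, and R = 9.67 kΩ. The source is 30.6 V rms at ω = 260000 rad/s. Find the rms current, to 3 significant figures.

X_L = ωL = 988 Ω
X_C = 1/(ωC) = 1240 Ω
Parallel: admittances add. Y = 1/R + 1/(jωL) + jωC
Y = (0.000103 − j0.000206) S
|Y| = 0.000231 S → |Z| = 1/|Y| = 4340 Ω, ∠Z = −∠Y = 63.4°
I = V/|Z| = 30.6/4340 = 7.06 mA

7.06 mA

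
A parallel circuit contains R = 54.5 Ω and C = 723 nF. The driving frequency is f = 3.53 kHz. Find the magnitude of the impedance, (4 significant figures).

ω = 2πf = 22180 rad/s
X_C = 1/(ωC) = 62.36 Ω
Parallel: admittances add. Y = 1/R + jωC
Y = (0.01835 + j0.01604) S
|Y| = 0.02437 S → |Z| = 1/|Y| = 41.04 Ω, ∠Z = −∠Y = -41.15°

41.04 Ω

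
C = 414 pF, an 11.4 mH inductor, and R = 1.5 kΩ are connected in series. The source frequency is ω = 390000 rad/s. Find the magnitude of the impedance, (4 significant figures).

2303 Ω

X_L = ωL = 4446 Ω
X_C = 1/(ωC) = 6193 Ω
Net reactance X = X_L − X_C = -1747 Ω
Z = 1500 − j1747 Ω
|Z| = √(1500² + 1747²) = 2303 Ω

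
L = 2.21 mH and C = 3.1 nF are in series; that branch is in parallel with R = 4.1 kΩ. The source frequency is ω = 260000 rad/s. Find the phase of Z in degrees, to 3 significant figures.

X_L = ωL = 575 Ω
X_C = 1/(ωC) = 1240 Ω
Branch 1: Z₁ = R = 4100 Ω
Branch 2 (series LC): Z₂ = j(X_L − X_C) = −j666 Ω
Parallel: Z = Z₁Z₂/(Z₁+Z₂), |Z| = 657 Ω, ∠Z = -80.8°

-80.8°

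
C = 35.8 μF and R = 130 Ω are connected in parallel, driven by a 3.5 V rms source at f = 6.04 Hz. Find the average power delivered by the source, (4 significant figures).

ω = 2πf = 37.95 rad/s
X_C = 1/(ωC) = 736.0 Ω
Parallel: admittances add. Y = 1/R + jωC
Y = (0.007692 + j0.001359) S
|Y| = 0.007811 S → |Z| = 1/|Y| = 128.0 Ω, ∠Z = −∠Y = -10.02°
I = V/|Z| = 27.34 mA
P = VI cos φ = 3.5 × 0.02734 × cos(-10.02°) = 94.23 mW

94.23 mW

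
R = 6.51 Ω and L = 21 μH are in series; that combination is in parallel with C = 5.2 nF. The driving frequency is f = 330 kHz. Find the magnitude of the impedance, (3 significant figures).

ω = 2πf = 2.073e+06 rad/s
X_L = ωL = 43.5 Ω
X_C = 1/(ωC) = 92.7 Ω
Branch 1 (R+jX_L): Z₁ = 6.51 + j43.5 Ω, |Z₁| = 44.0 Ω
Branch 2 (−jX_C): Z₂ = −j92.7 Ω
Parallel: Z = Z₁Z₂/(Z₁+Z₂), |Z| = 82.3 Ω, ∠Z = 74.0°

82.3 Ω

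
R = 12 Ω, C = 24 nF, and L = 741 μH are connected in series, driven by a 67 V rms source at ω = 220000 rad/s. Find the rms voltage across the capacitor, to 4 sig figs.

X_L = ωL = 163.0 Ω
X_C = 1/(ωC) = 189.4 Ω
Net reactance X = X_L − X_C = -26.37 Ω
Z = 12.00 − j26.37 Ω
|Z| = √(12.00² + 26.37²) = 28.98 Ω
I = V/|Z| = 2.312 A
V_C = I·|Z_C| = 2.312 × 189.4 = 437.9 V

437.9 V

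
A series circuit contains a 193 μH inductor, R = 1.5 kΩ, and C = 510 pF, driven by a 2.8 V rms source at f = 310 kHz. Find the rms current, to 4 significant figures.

ω = 2πf = 1.948e+06 rad/s
X_L = ωL = 375.9 Ω
X_C = 1/(ωC) = 1007 Ω
Net reactance X = X_L − X_C = -630.7 Ω
Z = 1500 − j630.7 Ω
|Z| = √(1500² + 630.7²) = 1627 Ω
I = V/|Z| = 2.8/1627 = 1.721 mA

1.721 mA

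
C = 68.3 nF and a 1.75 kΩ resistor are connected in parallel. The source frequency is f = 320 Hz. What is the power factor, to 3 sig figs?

0.972

ω = 2πf = 2011 rad/s
X_C = 1/(ωC) = 7280 Ω
Parallel: admittances add. Y = 1/R + jωC
Y = (0.000571 + j0.000137) S
|Y| = 0.000588 S → |Z| = 1/|Y| = 1700 Ω, ∠Z = −∠Y = -13.5°
cos φ = cos(-13.5°) = 0.972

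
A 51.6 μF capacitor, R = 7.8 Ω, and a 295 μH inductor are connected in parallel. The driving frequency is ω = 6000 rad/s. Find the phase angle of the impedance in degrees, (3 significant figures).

X_L = ωL = 1.77 Ω
X_C = 1/(ωC) = 3.23 Ω
Parallel: admittances add. Y = 1/R + 1/(jωL) + jωC
Y = (0.128 − j0.255) S
|Y| = 0.286 S → |Z| = 1/|Y| = 3.50 Ω, ∠Z = −∠Y = 63.3°

63.3°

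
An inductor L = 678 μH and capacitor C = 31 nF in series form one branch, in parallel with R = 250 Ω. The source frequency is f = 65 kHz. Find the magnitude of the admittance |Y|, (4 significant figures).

ω = 2πf = 408400 rad/s
X_L = ωL = 276.9 Ω
X_C = 1/(ωC) = 78.99 Ω
Branch 1: Z₁ = R = 250.0 Ω
Branch 2 (series LC): Z₂ = j(X_L − X_C) = j197.9 Ω
Parallel: Z = Z₁Z₂/(Z₁+Z₂), |Z| = 155.2 Ω, ∠Z = 51.63°
|Y| = 1/|Z| = 6.444 mS

6.444 mS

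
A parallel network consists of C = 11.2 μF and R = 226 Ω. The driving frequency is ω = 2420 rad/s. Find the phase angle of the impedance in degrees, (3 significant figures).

-80.7°

X_C = 1/(ωC) = 36.9 Ω
Parallel: admittances add. Y = 1/R + jωC
Y = (0.00442 + j0.0271) S
|Y| = 0.0275 S → |Z| = 1/|Y| = 36.4 Ω, ∠Z = −∠Y = -80.7°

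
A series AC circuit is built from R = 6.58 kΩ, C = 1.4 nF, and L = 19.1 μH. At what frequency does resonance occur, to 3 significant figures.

973 kHz

ω₀ = 1/√(LC) = 1/√(1.91e-05 × 1.4e-09) = 6.115e+06 rad/s
f₀ = ω₀/(2π) = 973 kHz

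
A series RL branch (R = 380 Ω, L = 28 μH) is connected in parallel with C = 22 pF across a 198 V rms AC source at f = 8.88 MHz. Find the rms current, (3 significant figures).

ω = 2πf = 5.579e+07 rad/s
X_L = ωL = 1560 Ω
X_C = 1/(ωC) = 815 Ω
Branch 1 (R+jX_L): Z₁ = 380 + j1560 Ω, |Z₁| = 1610 Ω
Branch 2 (−jX_C): Z₂ = −j815 Ω
Parallel: Z = Z₁Z₂/(Z₁+Z₂), |Z| = 1560 Ω, ∠Z = -76.7°
I = V/|Z| = 198/1560 = 127 mA

127 mA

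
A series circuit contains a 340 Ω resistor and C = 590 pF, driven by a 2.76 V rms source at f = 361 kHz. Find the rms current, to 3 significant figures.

ω = 2πf = 2.268e+06 rad/s
X_C = 1/(ωC) = 747 Ω
Z = 340 − j747 Ω
|Z| = √(340² + 747²) = 821 Ω
I = V/|Z| = 2.76/821 = 3.36 mA

3.36 mA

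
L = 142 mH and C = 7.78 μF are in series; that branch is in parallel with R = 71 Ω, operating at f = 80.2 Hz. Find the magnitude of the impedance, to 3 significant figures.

ω = 2πf = 503.9 rad/s
X_L = ωL = 71.6 Ω
X_C = 1/(ωC) = 255 Ω
Branch 1: Z₁ = R = 71.0 Ω
Branch 2 (series LC): Z₂ = j(X_L − X_C) = −j184 Ω
Parallel: Z = Z₁Z₂/(Z₁+Z₂), |Z| = 66.2 Ω, ∠Z = -21.2°

66.2 Ω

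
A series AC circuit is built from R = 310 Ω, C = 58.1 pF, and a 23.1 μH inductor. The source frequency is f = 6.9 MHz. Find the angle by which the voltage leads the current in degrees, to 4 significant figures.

ω = 2πf = 4.335e+07 rad/s
X_L = ωL = 1001 Ω
X_C = 1/(ωC) = 397.0 Ω
Net reactance X = X_L − X_C = 604.5 Ω
Z = 310.0 + j604.5 Ω
|Z| = √(310.0² + 604.5²) = 679.3 Ω
∠Z = arctan(604.5/310.0) = 62.85°

62.85°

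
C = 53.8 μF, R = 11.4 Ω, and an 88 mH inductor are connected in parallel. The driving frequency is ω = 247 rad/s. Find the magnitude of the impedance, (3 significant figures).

10.7 Ω

X_L = ωL = 21.7 Ω
X_C = 1/(ωC) = 75.3 Ω
Parallel: admittances add. Y = 1/R + 1/(jωL) + jωC
Y = (0.0877 − j0.0327) S
|Y| = 0.0936 S → |Z| = 1/|Y| = 10.7 Ω, ∠Z = −∠Y = 20.5°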